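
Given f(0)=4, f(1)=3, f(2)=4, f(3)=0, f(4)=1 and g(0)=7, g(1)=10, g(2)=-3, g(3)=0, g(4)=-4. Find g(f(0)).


f(0) = 4
g(4) = -4

-4


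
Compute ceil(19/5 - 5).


19/5 = 3.8
3.8 - 5 = -1.2
ceil(-1.2) = -1

-1


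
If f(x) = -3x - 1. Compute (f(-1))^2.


f(-1) = 2
(2)^2 = 4

4


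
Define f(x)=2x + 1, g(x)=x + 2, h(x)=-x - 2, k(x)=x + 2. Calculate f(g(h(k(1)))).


-5


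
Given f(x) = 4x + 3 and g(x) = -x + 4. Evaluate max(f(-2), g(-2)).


f(-2) = -5
g(-2) = 6
max = 6

6


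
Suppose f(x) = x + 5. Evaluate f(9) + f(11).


f(9) = 14
f(11) = 16
Sum = 30

30


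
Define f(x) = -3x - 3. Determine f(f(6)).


f(6) = -21
f(-21) = 60

60


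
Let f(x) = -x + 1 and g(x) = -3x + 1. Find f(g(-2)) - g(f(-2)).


f(g(-2)) = -6
g(f(-2)) = -8
Difference = 2

2


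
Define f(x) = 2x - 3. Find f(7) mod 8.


f(7) = 11
11 mod 8 = 3

3


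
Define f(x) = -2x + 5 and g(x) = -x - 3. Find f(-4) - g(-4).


f(-4) = 13
g(-4) = 1
Difference = 12

12


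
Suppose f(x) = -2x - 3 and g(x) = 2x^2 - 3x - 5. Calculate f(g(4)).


g(4) = 15
f(15) = -33

-33


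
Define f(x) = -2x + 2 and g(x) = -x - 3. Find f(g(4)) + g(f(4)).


f(g(4)) = 16
g(f(4)) = 3
Sum = 19

19


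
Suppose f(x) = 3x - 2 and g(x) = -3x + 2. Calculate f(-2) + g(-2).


f(-2) = -8
g(-2) = 8
Sum = 0

0


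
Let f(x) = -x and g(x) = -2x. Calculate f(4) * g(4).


32


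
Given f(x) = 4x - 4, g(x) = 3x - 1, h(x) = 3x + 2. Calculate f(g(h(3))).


h(3) = 11
g(11) = 32
f(32) = 124

124


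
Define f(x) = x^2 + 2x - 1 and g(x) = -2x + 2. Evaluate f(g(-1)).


g(-1) = 4
f(4) = 1*(4)^2 + 2*(4) - 1 = 23

23


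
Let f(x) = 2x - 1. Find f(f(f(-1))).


f(-1) = -3
f(-3) = -7
f(-7) = -15

-15


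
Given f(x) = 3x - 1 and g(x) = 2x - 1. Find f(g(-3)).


g(-3) = -7
f(-7) = -22

-22


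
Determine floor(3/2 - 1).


3/2 = 1.5
1.5 - 1 = 0.5
floor(0.5) = 0

0


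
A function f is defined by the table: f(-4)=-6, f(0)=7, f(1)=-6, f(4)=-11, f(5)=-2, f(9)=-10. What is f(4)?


Reading from the table at x = 4

-11


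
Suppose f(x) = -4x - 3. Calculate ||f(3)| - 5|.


f(3) = -15
|-15| = 15
|15 - 5| = 10

10


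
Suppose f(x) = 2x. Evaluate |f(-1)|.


f(-1) = -2
|-2| = 2

2


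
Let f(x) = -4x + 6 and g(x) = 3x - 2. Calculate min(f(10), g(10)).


f(10) = -34
g(10) = 28
min = -34

-34


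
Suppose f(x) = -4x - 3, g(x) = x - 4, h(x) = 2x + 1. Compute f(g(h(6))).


h(6) = 13
g(13) = 9
f(9) = -39

-39


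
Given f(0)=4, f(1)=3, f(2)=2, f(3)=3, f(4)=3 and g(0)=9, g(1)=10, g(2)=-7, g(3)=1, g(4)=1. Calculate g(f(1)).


f(1) = 3
g(3) = 1

1


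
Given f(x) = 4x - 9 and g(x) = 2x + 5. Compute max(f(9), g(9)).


f(9) = 27
g(9) = 23
max = 27

27


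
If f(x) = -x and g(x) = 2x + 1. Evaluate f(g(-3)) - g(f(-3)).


f(g(-3)) = 5
g(f(-3)) = 7
Difference = -2

-2


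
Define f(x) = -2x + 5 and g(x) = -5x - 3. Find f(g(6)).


71


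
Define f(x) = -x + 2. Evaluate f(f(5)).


f(5) = -3
f(-3) = 5

5


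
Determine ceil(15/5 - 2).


15/5 = 3
3 - 2 = 1
ceil(1) = 1

1


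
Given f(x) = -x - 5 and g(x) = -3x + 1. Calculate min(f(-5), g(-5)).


f(-5) = 0
g(-5) = 16
min = 0

0


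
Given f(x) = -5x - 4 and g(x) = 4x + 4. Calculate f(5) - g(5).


f(5) = -29
g(5) = 24
Difference = -53

-53


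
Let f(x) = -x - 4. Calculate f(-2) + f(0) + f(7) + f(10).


-31


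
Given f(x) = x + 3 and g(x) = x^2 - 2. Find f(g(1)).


g(1) = -1
f(-1) = 2

2


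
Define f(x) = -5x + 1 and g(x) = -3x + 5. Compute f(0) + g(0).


f(0) = 1
g(0) = 5
Sum = 6

6


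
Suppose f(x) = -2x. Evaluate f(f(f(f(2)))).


32


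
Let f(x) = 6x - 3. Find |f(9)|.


f(9) = 51
|51| = 51

51


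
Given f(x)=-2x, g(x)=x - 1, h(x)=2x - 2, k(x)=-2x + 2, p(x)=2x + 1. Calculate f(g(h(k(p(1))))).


p(1) = 3
k(3) = -4
h(-4) = -10
g(-10) = -11
f(-11) = 22

22


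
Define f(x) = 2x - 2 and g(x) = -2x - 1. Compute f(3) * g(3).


f(3) = 4
g(3) = -7
Product = -28

-28


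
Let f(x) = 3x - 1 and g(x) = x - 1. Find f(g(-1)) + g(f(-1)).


f(g(-1)) = -7
g(f(-1)) = -5
Sum = -12

-12


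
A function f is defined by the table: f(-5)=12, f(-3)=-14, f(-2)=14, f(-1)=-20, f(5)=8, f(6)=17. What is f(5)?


Reading from the table at x = 5

8


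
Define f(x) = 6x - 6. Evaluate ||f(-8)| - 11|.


43


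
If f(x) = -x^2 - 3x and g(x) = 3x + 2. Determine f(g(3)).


g(3) = 11
f(11) = (-1)*(11)^2 - 3*(11) = -154

-154


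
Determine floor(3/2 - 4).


-3


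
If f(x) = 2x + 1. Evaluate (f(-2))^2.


9


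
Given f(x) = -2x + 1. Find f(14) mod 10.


f(14) = -27
-27 mod 10 = 3

3


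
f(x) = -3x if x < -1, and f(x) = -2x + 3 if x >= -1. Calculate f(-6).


18


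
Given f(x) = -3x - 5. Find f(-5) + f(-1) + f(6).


f(-5) = 10
f(-1) = -2
f(6) = -23
Sum = -15

-15


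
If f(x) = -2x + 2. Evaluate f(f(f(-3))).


f(-3) = 8
f(8) = -14
f(-14) = 30

30


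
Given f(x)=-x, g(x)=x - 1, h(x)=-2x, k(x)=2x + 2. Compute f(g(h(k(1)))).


k(1) = 4
h(4) = -8
g(-8) = -9
f(-9) = 9

9


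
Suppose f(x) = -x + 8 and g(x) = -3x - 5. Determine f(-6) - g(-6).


f(-6) = 14
g(-6) = 13
Difference = 1

1


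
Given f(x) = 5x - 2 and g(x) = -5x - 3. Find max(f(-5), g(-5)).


f(-5) = -27
g(-5) = 22
max = 22

22


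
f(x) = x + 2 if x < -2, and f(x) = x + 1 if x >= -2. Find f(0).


0 satisfies x >= -2
f(0) = 1

1


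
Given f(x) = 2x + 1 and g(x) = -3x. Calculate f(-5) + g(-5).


6


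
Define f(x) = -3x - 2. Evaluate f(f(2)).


f(2) = -8
f(-8) = 22

22


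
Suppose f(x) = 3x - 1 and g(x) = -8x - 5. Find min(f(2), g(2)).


f(2) = 5
g(2) = -21
min = -21

-21


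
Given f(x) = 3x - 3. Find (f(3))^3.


f(3) = 6
(6)^3 = 216

216


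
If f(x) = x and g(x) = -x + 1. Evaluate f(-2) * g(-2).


f(-2) = -2
g(-2) = 3
Product = -6

-6


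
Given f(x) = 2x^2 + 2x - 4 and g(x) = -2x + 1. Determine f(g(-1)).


g(-1) = 3
f(3) = 2*(3)^2 + 2*(3) - 4 = 20

20


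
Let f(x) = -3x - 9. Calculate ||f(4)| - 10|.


11


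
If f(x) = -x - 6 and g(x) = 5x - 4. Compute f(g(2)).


-12


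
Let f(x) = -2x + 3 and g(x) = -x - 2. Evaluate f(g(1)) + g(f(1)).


6


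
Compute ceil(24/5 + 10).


24/5 = 4.8
4.8 + 10 = 14.8
ceil(14.8) = 15

15


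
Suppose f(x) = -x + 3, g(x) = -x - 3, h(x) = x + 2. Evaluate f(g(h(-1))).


h(-1) = 1
g(1) = -4
f(-4) = 7

7


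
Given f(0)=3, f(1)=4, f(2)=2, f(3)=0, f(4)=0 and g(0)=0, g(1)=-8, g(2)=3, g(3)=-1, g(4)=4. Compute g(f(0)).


-1


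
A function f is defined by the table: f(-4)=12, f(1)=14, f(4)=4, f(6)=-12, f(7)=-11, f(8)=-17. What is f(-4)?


Reading from the table at x = -4

12


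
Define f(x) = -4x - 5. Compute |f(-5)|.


f(-5) = 15
|15| = 15

15


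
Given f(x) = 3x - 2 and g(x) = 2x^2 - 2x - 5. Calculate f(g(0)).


g(0) = -5
f(-5) = -17

-17


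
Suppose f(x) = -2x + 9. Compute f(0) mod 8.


f(0) = 9
9 mod 8 = 1

1


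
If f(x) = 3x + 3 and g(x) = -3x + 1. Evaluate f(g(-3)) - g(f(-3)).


f(g(-3)) = 33
g(f(-3)) = 19
Difference = 14

14


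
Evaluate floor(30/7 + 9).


30/7 = 4.2857
4.2857 + 9 = 13.2857
floor(13.2857) = 13

13


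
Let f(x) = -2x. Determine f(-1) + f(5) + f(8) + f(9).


f(-1) = 2
f(5) = -10
f(8) = -16
f(9) = -18
Sum = -42

-42


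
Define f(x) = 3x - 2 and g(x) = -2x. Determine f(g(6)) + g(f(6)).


f(g(6)) = -38
g(f(6)) = -32
Sum = -70

-70


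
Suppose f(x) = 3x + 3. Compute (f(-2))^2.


f(-2) = -3
(-3)^2 = 9

9


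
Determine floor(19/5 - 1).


19/5 = 3.8
3.8 - 1 = 2.8
floor(2.8) = 2

2


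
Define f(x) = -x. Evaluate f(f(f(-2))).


f(-2) = 2
f(2) = -2
f(-2) = 2

2


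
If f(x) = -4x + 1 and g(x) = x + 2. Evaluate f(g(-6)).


17


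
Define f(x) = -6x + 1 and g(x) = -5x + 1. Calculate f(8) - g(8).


f(8) = -47
g(8) = -39
Difference = -8

-8


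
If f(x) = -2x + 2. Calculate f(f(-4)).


f(-4) = 10
f(10) = -18

-18


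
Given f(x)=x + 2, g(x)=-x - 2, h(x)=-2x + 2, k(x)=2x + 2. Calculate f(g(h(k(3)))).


k(3) = 8
h(8) = -14
g(-14) = 12
f(12) = 14

14


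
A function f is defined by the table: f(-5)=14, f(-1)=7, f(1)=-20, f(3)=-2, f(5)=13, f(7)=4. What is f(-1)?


7


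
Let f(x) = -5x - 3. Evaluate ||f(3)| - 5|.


f(3) = -18
|-18| = 18
|18 - 5| = 13

13


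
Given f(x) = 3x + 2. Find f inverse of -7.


Solve 3x + 2 = -7
x = (-7 - 2) / 3 = -3

-3


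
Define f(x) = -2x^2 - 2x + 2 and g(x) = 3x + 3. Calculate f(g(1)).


g(1) = 6
f(6) = (-2)*(6)^2 - 2*(6) + 2 = -82

-82


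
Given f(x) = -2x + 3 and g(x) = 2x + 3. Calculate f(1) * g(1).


5


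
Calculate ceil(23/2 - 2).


10


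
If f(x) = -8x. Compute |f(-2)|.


f(-2) = 16
|16| = 16

16


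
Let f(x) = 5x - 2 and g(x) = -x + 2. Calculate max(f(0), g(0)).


f(0) = -2
g(0) = 2
max = 2

2


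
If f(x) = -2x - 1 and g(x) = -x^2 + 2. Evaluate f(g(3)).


g(3) = -7
f(-7) = 13

13


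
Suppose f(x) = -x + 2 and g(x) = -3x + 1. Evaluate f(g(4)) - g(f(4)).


f(g(4)) = 13
g(f(4)) = 7
Difference = 6

6


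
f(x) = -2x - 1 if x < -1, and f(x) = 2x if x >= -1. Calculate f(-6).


-6 satisfies x < -1
f(-6) = 11

11


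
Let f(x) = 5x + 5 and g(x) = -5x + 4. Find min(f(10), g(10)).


f(10) = 55
g(10) = -46
min = -46

-46


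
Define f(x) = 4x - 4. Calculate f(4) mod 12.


0


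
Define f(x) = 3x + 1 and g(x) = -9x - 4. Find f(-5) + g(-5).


27


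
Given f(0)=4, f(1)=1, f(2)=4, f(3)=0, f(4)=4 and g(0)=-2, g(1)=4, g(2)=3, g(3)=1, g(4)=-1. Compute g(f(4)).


f(4) = 4
g(4) = -1

-1


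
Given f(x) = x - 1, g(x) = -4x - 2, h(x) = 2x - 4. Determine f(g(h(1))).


h(1) = -2
g(-2) = 6
f(6) = 5

5


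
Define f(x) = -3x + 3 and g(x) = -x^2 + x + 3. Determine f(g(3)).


g(3) = -3
f(-3) = 12

12


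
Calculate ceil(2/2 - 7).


2/2 = 1
1 - 7 = -6
ceil(-6) = -6

-6


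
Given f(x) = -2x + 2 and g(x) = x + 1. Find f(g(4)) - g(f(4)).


f(g(4)) = -8
g(f(4)) = -5
Difference = -3

-3


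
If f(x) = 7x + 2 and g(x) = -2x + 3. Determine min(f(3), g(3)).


f(3) = 23
g(3) = -3
min = -3

-3


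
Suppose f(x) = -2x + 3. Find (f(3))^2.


f(3) = -3
(-3)^2 = 9

9


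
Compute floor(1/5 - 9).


1/5 = 0.2
0.2 - 9 = -8.8
floor(-8.8) = -9

-9


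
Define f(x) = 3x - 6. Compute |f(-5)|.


f(-5) = -21
|-21| = 21

21


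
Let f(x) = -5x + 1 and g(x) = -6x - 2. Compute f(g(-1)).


g(-1) = 4
f(4) = -19

-19


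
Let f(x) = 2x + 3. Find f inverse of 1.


Solve 2x + 3 = 1
x = (1 - 3) / 2 = -1

-1


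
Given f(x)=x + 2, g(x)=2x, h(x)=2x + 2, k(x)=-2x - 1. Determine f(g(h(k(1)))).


k(1) = -3
h(-3) = -4
g(-4) = -8
f(-8) = -6

-6


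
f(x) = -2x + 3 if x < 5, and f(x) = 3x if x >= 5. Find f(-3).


-3 satisfies x < 5
f(-3) = 9

9


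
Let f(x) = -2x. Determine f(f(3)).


f(3) = -6
f(-6) = 12

12


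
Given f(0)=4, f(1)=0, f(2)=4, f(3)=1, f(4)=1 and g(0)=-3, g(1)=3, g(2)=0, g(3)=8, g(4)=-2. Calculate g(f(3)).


3


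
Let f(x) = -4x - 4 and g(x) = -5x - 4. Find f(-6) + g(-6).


f(-6) = 20
g(-6) = 26
Sum = 46

46


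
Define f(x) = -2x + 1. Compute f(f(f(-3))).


f(-3) = 7
f(7) = -13
f(-13) = 27

27


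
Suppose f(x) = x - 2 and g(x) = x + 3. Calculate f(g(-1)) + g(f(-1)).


f(g(-1)) = 0
g(f(-1)) = 0
Sum = 0

0


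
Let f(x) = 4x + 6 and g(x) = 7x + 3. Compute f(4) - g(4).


f(4) = 22
g(4) = 31
Difference = -9

-9


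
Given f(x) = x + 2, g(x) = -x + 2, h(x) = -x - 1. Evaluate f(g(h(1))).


h(1) = -2
g(-2) = 4
f(4) = 6

6


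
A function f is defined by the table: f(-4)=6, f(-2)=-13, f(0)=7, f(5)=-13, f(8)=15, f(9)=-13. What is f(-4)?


Reading from the table at x = -4

6


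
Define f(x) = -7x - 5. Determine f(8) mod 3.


f(8) = -61
-61 mod 3 = 2

2


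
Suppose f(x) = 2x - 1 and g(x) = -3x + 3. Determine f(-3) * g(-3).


-84


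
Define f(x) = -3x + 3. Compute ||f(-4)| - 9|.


f(-4) = 15
|15| = 15
|15 - 9| = 6

6


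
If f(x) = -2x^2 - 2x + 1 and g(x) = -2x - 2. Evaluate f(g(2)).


g(2) = -6
f(-6) = (-2)*(-6)^2 - 2*(-6) + 1 = -59

-59


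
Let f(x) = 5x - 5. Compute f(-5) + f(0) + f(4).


-20


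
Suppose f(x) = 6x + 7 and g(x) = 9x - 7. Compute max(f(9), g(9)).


f(9) = 61
g(9) = 74
max = 74

74


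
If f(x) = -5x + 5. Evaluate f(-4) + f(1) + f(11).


f(-4) = 25
f(1) = 0
f(11) = -50
Sum = -25

-25


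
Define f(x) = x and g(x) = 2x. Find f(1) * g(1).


f(1) = 1
g(1) = 2
Product = 2

2


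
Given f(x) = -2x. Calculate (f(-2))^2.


f(-2) = 4
(4)^2 = 16

16


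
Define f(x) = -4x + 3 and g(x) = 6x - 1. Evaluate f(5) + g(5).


f(5) = -17
g(5) = 29
Sum = 12

12


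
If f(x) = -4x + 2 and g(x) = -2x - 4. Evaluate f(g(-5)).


g(-5) = 6
f(6) = -22

-22


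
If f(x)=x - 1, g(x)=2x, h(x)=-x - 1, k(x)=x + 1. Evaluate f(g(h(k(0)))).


k(0) = 1
h(1) = -2
g(-2) = -4
f(-4) = -5

-5


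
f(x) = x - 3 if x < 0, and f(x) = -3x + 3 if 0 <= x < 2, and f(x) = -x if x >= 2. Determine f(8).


8 satisfies x >= 2
f(8) = -8

-8


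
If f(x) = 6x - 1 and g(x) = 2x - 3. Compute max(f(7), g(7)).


f(7) = 41
g(7) = 11
max = 41

41


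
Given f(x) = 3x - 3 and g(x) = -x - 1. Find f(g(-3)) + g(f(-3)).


f(g(-3)) = 3
g(f(-3)) = 11
Sum = 14

14


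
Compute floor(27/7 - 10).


27/7 = 3.8571
3.8571 - 10 = -6.1429
floor(-6.1429) = -7

-7


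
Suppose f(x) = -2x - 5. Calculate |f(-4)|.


f(-4) = 3
|3| = 3

3


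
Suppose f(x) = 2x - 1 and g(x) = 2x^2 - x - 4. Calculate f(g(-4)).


g(-4) = 32
f(32) = 63

63


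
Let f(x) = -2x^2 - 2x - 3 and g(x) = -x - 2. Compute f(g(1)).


-15


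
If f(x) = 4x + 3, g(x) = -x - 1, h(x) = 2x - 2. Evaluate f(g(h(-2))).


23


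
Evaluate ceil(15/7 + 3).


15/7 = 2.1429
2.1429 + 3 = 5.1429
ceil(5.1429) = 6

6


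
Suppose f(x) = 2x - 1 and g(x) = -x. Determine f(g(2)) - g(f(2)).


f(g(2)) = -5
g(f(2)) = -3
Difference = -2

-2


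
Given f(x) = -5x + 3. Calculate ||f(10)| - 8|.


39


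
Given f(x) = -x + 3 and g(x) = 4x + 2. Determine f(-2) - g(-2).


11


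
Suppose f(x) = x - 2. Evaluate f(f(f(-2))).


-8


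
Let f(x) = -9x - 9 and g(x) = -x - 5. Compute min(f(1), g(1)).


-18


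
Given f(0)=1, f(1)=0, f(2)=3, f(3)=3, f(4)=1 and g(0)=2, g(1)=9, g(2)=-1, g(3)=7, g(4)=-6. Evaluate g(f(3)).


f(3) = 3
g(3) = 7

7


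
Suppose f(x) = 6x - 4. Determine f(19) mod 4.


f(19) = 110
110 mod 4 = 2

2


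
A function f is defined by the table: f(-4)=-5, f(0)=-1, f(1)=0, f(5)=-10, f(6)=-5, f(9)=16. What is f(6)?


-5


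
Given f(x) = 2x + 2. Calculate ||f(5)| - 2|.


f(5) = 12
|12| = 12
|12 - 2| = 10

10


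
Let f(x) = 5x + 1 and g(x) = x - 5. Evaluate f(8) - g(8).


f(8) = 41
g(8) = 3
Difference = 38

38


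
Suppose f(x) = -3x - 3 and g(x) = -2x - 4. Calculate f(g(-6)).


g(-6) = 8
f(8) = -27

-27


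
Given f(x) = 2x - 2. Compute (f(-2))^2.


f(-2) = -6
(-6)^2 = 36

36


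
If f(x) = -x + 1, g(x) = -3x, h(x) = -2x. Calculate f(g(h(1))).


-5


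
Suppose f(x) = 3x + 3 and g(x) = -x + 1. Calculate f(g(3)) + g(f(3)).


f(g(3)) = -3
g(f(3)) = -11
Sum = -14

-14


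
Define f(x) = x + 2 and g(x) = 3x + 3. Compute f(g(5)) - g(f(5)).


f(g(5)) = 20
g(f(5)) = 24
Difference = -4

-4


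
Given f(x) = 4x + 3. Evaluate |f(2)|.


f(2) = 11
|11| = 11

11


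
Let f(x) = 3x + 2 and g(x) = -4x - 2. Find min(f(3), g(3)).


f(3) = 11
g(3) = -14
min = -14

-14


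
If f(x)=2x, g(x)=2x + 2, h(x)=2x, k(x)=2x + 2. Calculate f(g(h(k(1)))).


k(1) = 4
h(4) = 8
g(8) = 18
f(18) = 36

36


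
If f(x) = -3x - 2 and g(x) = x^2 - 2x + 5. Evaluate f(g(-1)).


g(-1) = 8
f(8) = -26

-26


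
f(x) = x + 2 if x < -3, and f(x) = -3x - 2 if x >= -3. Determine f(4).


4 satisfies x >= -3
f(4) = -14

-14


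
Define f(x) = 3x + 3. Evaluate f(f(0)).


f(0) = 3
f(3) = 12

12


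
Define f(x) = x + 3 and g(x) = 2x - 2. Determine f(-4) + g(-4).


f(-4) = -1
g(-4) = -10
Sum = -11

-11


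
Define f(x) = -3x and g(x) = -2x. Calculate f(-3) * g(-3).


f(-3) = 9
g(-3) = 6
Product = 54

54


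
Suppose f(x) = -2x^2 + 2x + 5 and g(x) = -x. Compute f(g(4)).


g(4) = -4
f(-4) = (-2)*(-4)^2 + 2*(-4) + 5 = -35

-35


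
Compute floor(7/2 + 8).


11


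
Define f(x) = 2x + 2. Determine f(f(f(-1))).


f(-1) = 0
f(0) = 2
f(2) = 6

6


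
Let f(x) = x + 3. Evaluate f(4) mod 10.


f(4) = 7
7 mod 10 = 7

7


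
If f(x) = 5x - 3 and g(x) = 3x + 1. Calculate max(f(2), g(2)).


7


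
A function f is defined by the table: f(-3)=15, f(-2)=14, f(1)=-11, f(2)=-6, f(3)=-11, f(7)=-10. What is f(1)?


-11


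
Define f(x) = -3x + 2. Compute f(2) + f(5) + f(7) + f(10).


f(2) = -4
f(5) = -13
f(7) = -19
f(10) = -28
Sum = -64

-64


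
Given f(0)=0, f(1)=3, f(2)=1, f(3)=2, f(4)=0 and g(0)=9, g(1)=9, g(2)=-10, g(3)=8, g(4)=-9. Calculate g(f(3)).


f(3) = 2
g(2) = -10

-10


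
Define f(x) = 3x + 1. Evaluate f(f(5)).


49


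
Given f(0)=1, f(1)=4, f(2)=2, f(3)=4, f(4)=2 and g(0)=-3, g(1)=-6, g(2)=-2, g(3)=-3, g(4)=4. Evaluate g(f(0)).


f(0) = 1
g(1) = -6

-6


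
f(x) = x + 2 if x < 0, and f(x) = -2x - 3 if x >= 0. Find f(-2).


-2 satisfies x < 0
f(-2) = 0

0


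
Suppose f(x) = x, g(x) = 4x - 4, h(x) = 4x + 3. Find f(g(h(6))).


h(6) = 27
g(27) = 104
f(104) = 104

104


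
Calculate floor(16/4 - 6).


16/4 = 4
4 - 6 = -2
floor(-2) = -2

-2


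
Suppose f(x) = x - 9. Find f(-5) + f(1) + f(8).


f(-5) = -14
f(1) = -8
f(8) = -1
Sum = -23

-23


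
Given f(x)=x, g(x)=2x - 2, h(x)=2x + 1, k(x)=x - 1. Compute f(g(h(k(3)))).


k(3) = 2
h(2) = 5
g(5) = 8
f(8) = 8

8


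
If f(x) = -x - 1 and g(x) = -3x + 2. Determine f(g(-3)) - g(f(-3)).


f(g(-3)) = -12
g(f(-3)) = -4
Difference = -8

-8


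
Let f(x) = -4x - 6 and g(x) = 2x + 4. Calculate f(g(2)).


g(2) = 8
f(8) = -38

-38


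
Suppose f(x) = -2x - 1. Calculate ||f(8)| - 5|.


f(8) = -17
|-17| = 17
|17 - 5| = 12

12


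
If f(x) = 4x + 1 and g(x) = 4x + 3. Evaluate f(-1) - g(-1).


f(-1) = -3
g(-1) = -1
Difference = -2

-2


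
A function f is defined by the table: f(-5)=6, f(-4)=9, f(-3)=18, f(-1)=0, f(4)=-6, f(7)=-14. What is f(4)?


Reading from the table at x = 4

-6


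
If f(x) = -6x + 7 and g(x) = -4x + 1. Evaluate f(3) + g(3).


f(3) = -11
g(3) = -11
Sum = -22

-22


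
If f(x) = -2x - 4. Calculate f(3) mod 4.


f(3) = -10
-10 mod 4 = 2

2


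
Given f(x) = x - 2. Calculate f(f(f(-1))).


f(-1) = -3
f(-3) = -5
f(-5) = -7

-7


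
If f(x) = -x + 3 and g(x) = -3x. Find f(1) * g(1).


-6


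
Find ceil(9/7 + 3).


9/7 = 1.2857
1.2857 + 3 = 4.2857
ceil(4.2857) = 5

5


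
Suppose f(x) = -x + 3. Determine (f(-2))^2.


f(-2) = 5
(5)^2 = 25

25


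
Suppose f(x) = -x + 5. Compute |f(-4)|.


9


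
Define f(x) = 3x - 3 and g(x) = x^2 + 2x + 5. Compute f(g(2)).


36


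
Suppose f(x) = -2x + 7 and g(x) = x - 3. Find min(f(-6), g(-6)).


-9


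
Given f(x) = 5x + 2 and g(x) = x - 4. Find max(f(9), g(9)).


f(9) = 47
g(9) = 5
max = 47

47


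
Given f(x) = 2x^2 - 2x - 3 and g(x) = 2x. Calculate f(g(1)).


g(1) = 2
f(2) = 2*(2)^2 - 2*(2) - 3 = 1

1


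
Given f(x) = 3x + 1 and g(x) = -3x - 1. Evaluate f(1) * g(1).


f(1) = 4
g(1) = -4
Product = -16

-16


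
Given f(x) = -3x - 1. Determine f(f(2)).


f(2) = -7
f(-7) = 20

20


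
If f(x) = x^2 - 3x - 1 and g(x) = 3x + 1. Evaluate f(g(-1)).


9


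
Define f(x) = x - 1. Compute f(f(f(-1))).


f(-1) = -2
f(-2) = -3
f(-3) = -4

-4


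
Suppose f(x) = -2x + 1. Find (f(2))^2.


f(2) = -3
(-3)^2 = 9

9


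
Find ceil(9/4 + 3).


9/4 = 2.25
2.25 + 3 = 5.25
ceil(5.25) = 6

6


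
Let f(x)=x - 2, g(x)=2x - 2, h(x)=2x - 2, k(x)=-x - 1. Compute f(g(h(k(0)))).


k(0) = -1
h(-1) = -4
g(-4) = -10
f(-10) = -12

-12


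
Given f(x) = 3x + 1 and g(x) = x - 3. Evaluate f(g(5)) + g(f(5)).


f(g(5)) = 7
g(f(5)) = 13
Sum = 20

20


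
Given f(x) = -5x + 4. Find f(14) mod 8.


f(14) = -66
-66 mod 8 = 6

6


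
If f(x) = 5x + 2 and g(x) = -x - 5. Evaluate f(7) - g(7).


f(7) = 37
g(7) = -12
Difference = 49

49


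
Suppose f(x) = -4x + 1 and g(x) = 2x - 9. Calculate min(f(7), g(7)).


f(7) = -27
g(7) = 5
min = -27

-27


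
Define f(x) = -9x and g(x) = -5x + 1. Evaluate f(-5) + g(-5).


f(-5) = 45
g(-5) = 26
Sum = 71

71


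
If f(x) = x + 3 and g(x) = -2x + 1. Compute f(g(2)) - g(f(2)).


f(g(2)) = 0
g(f(2)) = -9
Difference = 9

9


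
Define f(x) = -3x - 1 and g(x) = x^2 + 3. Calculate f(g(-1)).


g(-1) = 4
f(4) = -13

-13


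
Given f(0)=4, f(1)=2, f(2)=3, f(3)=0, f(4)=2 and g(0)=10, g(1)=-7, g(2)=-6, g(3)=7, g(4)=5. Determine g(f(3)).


f(3) = 0
g(0) = 10

10


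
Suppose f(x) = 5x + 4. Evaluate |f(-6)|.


f(-6) = -26
|-26| = 26

26


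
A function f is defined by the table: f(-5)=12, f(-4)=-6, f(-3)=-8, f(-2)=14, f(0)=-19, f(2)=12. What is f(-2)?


Reading from the table at x = -2

14


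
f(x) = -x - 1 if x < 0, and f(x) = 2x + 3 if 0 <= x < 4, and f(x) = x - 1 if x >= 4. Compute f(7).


7 satisfies x >= 4
f(7) = 6

6


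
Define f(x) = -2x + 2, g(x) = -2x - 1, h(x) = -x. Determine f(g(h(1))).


0


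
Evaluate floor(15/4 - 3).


15/4 = 3.75
3.75 - 3 = 0.75
floor(0.75) = 0

0


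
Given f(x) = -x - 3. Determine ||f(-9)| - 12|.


f(-9) = 6
|6| = 6
|6 - 12| = 6

6


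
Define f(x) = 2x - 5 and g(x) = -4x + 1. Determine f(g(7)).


-59


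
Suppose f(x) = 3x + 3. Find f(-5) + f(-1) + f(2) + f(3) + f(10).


f(-5) = -12
f(-1) = 0
f(2) = 9
f(3) = 12
f(10) = 33
Sum = 42

42


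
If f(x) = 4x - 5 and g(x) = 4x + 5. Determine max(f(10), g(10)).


45


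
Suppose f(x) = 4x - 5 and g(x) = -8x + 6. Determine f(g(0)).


g(0) = 6
f(6) = 19

19


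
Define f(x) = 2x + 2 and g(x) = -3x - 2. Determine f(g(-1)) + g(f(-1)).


f(g(-1)) = 4
g(f(-1)) = -2
Sum = 2

2


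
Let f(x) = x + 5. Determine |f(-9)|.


f(-9) = -4
|-4| = 4

4


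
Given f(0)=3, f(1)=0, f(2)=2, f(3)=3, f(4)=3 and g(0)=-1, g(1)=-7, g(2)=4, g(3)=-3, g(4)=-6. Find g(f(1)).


f(1) = 0
g(0) = -1

-1


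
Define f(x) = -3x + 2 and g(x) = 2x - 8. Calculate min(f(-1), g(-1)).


f(-1) = 5
g(-1) = -10
min = -10

-10


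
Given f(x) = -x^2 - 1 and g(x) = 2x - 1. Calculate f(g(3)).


g(3) = 5
f(5) = (-1)*(5)^2 - 1 = -26

-26


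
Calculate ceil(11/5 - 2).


1


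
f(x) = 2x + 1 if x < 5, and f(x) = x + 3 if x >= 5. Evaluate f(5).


8


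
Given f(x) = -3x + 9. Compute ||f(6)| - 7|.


2


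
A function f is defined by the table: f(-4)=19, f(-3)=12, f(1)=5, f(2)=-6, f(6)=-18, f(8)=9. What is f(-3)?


Reading from the table at x = -3

12


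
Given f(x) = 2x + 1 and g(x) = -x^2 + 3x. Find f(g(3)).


g(3) = 0
f(0) = 1

1


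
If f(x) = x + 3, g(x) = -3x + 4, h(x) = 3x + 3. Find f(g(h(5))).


h(5) = 18
g(18) = -50
f(-50) = -47

-47


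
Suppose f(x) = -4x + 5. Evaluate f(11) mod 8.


f(11) = -39
-39 mod 8 = 1

1


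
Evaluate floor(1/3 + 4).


1/3 = 0.3333
0.3333 + 4 = 4.3333
floor(4.3333) = 4

4


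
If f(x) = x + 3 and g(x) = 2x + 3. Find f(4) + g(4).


18


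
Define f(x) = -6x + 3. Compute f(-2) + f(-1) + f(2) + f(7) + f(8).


f(-2) = 15
f(-1) = 9
f(2) = -9
f(7) = -39
f(8) = -45
Sum = -69

-69


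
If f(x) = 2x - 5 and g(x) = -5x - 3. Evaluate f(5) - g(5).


f(5) = 5
g(5) = -28
Difference = 33

33


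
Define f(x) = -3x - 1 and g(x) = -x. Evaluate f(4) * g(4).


52


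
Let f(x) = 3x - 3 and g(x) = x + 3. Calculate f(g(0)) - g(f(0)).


f(g(0)) = 6
g(f(0)) = 0
Difference = 6

6


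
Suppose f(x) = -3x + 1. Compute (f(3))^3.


f(3) = -8
(-8)^3 = -512

-512


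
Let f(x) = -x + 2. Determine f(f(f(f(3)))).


f(3) = -1
f(-1) = 3
f(3) = -1
f(-1) = 3

3


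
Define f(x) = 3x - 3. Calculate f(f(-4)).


-48


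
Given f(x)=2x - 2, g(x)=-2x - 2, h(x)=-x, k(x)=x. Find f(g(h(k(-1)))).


k(-1) = -1
h(-1) = 1
g(1) = -4
f(-4) = -10

-10


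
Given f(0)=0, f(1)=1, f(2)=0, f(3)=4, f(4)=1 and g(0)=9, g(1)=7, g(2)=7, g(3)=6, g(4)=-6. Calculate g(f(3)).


f(3) = 4
g(4) = -6

-6


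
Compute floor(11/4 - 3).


11/4 = 2.75
2.75 - 3 = -0.25
floor(-0.25) = -1

-1


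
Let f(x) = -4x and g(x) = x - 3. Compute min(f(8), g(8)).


f(8) = -32
g(8) = 5
min = -32

-32


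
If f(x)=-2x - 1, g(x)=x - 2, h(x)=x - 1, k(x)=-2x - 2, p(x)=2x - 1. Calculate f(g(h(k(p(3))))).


p(3) = 5
k(5) = -12
h(-12) = -13
g(-13) = -15
f(-15) = 29

29


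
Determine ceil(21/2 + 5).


21/2 = 10.5
10.5 + 5 = 15.5
ceil(15.5) = 16

16


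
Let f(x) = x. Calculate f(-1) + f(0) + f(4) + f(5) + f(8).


f(-1) = -1
f(0) = 0
f(4) = 4
f(5) = 5
f(8) = 8
Sum = 16

16


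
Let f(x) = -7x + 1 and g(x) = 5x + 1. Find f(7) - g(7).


-84


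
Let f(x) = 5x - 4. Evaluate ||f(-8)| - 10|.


f(-8) = -44
|-44| = 44
|44 - 10| = 34

34


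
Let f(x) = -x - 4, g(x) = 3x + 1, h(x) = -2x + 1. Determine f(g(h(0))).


h(0) = 1
g(1) = 4
f(4) = -8

-8


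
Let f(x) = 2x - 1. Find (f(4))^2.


f(4) = 7
(7)^2 = 49

49


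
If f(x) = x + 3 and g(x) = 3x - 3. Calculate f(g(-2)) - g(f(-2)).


f(g(-2)) = -6
g(f(-2)) = 0
Difference = -6

-6


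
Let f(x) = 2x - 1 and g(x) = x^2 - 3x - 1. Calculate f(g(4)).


g(4) = 3
f(3) = 5

5


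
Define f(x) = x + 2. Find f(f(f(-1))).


f(-1) = 1
f(1) = 3
f(3) = 5

5


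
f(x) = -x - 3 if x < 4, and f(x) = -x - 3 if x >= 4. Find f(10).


10 satisfies x >= 4
f(10) = -13

-13


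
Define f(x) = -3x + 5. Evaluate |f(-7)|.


f(-7) = 26
|26| = 26

26


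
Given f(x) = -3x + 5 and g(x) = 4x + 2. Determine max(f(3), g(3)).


f(3) = -4
g(3) = 14
max = 14

14


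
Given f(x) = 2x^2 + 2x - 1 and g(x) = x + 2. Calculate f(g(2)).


g(2) = 4
f(4) = 2*(4)^2 + 2*(4) - 1 = 39

39


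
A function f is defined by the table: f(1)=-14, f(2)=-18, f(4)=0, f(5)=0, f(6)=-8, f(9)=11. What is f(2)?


-18


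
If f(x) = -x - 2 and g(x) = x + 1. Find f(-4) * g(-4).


f(-4) = 2
g(-4) = -3
Product = -6

-6


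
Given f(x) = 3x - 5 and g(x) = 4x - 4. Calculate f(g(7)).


g(7) = 24
f(24) = 67

67


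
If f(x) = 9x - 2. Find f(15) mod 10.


f(15) = 133
133 mod 10 = 3

3


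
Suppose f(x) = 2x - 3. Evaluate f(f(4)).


f(4) = 5
f(5) = 7

7


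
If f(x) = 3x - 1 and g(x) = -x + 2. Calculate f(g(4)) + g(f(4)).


-16


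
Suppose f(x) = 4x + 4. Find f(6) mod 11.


6


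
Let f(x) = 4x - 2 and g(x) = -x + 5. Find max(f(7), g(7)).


f(7) = 26
g(7) = -2
max = 26

26


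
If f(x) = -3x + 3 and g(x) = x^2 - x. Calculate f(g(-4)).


g(-4) = 20
f(20) = -57

-57


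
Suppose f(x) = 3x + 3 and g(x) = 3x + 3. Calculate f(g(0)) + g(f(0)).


f(g(0)) = 12
g(f(0)) = 12
Sum = 24

24


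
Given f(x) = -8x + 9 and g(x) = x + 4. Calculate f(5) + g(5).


f(5) = -31
g(5) = 9
Sum = -22

-22


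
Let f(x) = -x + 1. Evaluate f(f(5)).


5


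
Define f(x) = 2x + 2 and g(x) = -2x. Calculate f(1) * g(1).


f(1) = 4
g(1) = -2
Product = -8

-8


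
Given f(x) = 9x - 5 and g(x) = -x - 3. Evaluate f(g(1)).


g(1) = -4
f(-4) = -41

-41


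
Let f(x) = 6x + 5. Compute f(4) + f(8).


f(4) = 29
f(8) = 53
Sum = 82

82


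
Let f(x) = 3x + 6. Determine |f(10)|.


f(10) = 36
|36| = 36

36


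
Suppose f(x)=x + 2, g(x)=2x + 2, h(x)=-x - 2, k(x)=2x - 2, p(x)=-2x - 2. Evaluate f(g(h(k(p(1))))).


20


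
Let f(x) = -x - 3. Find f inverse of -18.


Solve -x - 3 = -18
x = (-18 + 3) / (-1) = 15

15


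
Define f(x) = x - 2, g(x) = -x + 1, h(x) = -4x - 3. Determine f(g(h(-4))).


h(-4) = 13
g(13) = -12
f(-12) = -14

-14


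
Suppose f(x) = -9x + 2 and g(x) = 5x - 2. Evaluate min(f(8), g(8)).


f(8) = -70
g(8) = 38
min = -70

-70


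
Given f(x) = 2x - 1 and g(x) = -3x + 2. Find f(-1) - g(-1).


f(-1) = -3
g(-1) = 5
Difference = -8

-8


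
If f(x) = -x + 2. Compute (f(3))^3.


f(3) = -1
(-1)^3 = -1

-1


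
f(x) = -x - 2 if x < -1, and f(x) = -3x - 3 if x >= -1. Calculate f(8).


8 satisfies x >= -1
f(8) = -27

-27


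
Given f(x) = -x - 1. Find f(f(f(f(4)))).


4


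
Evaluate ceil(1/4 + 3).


1/4 = 0.25
0.25 + 3 = 3.25
ceil(3.25) = 4

4


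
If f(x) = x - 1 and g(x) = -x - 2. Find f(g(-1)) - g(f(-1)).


f(g(-1)) = -2
g(f(-1)) = 0
Difference = -2

-2


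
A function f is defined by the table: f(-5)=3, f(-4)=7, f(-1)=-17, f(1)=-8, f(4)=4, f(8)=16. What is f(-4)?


Reading from the table at x = -4

7


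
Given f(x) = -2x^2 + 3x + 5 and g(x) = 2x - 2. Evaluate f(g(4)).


g(4) = 6
f(6) = (-2)*(6)^2 + 3*(6) + 5 = -49

-49


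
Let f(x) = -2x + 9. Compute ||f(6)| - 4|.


f(6) = -3
|-3| = 3
|3 - 4| = 1

1


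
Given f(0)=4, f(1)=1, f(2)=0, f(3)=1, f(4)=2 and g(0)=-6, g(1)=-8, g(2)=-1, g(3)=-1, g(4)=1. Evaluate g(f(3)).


f(3) = 1
g(1) = -8

-8


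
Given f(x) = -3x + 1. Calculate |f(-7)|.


f(-7) = 22
|22| = 22

22


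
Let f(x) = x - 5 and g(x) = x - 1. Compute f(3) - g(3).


f(3) = -2
g(3) = 2
Difference = -4

-4


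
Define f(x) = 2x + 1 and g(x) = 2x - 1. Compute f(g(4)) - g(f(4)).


-2


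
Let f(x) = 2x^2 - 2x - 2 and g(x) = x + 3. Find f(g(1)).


g(1) = 4
f(4) = 2*(4)^2 - 2*(4) - 2 = 22

22


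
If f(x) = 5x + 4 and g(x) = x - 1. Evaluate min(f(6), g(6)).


5


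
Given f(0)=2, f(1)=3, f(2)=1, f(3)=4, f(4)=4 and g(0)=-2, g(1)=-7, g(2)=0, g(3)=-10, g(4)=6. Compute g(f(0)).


f(0) = 2
g(2) = 0

0


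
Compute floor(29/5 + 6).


29/5 = 5.8
5.8 + 6 = 11.8
floor(11.8) = 11

11


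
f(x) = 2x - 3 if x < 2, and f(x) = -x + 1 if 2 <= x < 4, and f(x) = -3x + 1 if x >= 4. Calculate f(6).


6 satisfies x >= 4
f(6) = -17

-17


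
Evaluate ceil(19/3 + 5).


19/3 = 6.3333
6.3333 + 5 = 11.3333
ceil(11.3333) = 12

12


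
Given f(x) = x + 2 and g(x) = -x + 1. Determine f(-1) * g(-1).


2


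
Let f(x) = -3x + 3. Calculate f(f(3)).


f(3) = -6
f(-6) = 21

21


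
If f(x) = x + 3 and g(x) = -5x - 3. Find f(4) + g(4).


-16


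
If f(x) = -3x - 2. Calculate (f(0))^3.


f(0) = -2
(-2)^3 = -8

-8


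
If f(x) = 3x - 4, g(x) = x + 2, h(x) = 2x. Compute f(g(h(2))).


h(2) = 4
g(4) = 6
f(6) = 14

14


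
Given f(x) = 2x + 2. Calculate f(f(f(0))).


f(0) = 2
f(2) = 6
f(6) = 14

14


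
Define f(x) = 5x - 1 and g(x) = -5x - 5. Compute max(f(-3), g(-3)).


f(-3) = -16
g(-3) = 10
max = 10

10


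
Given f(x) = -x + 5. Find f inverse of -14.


Solve -x + 5 = -14
x = (-14 - 5) / (-1) = 19

19


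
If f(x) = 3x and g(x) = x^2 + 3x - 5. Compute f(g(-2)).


g(-2) = -7
f(-7) = -21

-21


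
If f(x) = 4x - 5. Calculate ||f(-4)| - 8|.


13


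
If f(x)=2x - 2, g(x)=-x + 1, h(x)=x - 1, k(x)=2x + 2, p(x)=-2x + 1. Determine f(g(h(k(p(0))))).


-6


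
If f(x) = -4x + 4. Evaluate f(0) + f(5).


f(0) = 4
f(5) = -16
Sum = -12

-12


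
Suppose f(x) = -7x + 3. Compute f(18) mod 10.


f(18) = -123
-123 mod 10 = 7

7


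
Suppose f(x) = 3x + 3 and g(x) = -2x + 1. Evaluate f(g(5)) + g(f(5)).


f(g(5)) = -24
g(f(5)) = -35
Sum = -59

-59


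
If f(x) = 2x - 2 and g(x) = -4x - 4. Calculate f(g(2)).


g(2) = -12
f(-12) = -26

-26


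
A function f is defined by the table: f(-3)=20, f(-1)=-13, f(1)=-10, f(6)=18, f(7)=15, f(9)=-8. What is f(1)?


Reading from the table at x = 1

-10


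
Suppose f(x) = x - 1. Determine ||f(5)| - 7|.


f(5) = 4
|4| = 4
|4 - 7| = 3

3


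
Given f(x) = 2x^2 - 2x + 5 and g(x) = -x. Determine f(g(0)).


g(0) = 0
f(0) = 2*(0)^2 - 2*(0) + 5 = 5

5


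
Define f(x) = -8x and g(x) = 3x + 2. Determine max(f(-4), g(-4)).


32


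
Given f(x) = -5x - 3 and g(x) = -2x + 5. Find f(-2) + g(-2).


f(-2) = 7
g(-2) = 9
Sum = 16

16


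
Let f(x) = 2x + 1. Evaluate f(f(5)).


f(5) = 11
f(11) = 23

23


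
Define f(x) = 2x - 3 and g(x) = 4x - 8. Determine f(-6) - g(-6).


f(-6) = -15
g(-6) = -32
Difference = 17

17


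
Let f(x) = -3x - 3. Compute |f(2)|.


9


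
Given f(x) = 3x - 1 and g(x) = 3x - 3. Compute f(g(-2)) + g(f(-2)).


f(g(-2)) = -28
g(f(-2)) = -24
Sum = -52

-52


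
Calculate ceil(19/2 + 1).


19/2 = 9.5
9.5 + 1 = 10.5
ceil(10.5) = 11

11


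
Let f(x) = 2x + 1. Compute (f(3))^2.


f(3) = 7
(7)^2 = 49

49


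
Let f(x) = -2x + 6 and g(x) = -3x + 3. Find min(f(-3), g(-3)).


f(-3) = 12
g(-3) = 12
min = 12

12


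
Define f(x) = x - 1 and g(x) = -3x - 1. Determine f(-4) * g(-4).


f(-4) = -5
g(-4) = 11
Product = -55

-55


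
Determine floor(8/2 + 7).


8/2 = 4
4 + 7 = 11
floor(11) = 11

11


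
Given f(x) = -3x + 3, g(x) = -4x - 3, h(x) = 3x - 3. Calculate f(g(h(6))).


192


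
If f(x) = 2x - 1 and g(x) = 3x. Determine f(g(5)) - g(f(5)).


f(g(5)) = 29
g(f(5)) = 27
Difference = 2

2


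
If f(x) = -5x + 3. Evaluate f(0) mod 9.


f(0) = 3
3 mod 9 = 3

3


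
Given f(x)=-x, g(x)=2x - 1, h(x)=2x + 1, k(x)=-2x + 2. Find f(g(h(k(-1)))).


k(-1) = 4
h(4) = 9
g(9) = 17
f(17) = -17

-17


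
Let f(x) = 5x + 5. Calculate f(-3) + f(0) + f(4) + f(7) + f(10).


f(-3) = -10
f(0) = 5
f(4) = 25
f(7) = 40
f(10) = 55
Sum = 115

115


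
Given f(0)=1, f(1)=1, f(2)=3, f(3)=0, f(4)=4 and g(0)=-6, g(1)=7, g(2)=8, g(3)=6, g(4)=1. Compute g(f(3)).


f(3) = 0
g(0) = -6

-6


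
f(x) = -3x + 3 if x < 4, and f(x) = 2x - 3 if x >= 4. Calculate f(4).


5


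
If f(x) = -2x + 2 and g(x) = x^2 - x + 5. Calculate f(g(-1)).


g(-1) = 7
f(7) = -12

-12


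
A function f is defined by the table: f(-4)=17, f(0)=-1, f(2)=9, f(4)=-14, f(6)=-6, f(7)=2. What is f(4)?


Reading from the table at x = 4

-14


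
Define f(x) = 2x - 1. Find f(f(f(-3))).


f(-3) = -7
f(-7) = -15
f(-15) = -31

-31


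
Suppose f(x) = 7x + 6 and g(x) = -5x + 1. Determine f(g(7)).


-232


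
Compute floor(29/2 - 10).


4


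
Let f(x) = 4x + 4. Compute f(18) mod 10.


f(18) = 76
76 mod 10 = 6

6


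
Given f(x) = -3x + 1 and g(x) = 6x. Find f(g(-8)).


g(-8) = -48
f(-48) = 145

145


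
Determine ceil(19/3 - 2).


19/3 = 6.3333
6.3333 - 2 = 4.3333
ceil(4.3333) = 5

5


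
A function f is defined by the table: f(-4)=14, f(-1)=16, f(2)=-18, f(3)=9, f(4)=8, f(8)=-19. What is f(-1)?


16


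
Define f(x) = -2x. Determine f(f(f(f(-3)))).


f(-3) = 6
f(6) = -12
f(-12) = 24
f(24) = -48

-48


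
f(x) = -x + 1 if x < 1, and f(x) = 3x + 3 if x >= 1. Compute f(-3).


-3 satisfies x < 1
f(-3) = 4

4


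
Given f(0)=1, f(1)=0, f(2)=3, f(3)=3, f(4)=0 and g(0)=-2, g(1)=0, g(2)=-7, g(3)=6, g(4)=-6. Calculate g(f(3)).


f(3) = 3
g(3) = 6

6


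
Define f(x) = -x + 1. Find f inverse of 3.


-2


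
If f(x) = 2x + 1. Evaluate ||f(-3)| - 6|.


f(-3) = -5
|-5| = 5
|5 - 6| = 1

1


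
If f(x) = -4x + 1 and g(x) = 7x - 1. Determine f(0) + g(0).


f(0) = 1
g(0) = -1
Sum = 0

0


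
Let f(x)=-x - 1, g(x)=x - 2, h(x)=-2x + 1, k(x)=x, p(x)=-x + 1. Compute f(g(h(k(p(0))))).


p(0) = 1
k(1) = 1
h(1) = -1
g(-1) = -3
f(-3) = 2

2


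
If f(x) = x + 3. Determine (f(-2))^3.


f(-2) = 1
(1)^3 = 1

1


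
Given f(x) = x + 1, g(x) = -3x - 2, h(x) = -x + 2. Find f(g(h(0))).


h(0) = 2
g(2) = -8
f(-8) = -7

-7


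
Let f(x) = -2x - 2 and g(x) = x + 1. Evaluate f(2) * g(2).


f(2) = -6
g(2) = 3
Product = -18

-18


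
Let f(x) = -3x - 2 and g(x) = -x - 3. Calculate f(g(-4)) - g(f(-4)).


f(g(-4)) = -5
g(f(-4)) = -13
Difference = 8

8


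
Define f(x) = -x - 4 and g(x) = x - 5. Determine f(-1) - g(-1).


f(-1) = -3
g(-1) = -6
Difference = 3

3


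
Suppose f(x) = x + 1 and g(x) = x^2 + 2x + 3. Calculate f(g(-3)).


g(-3) = 6
f(6) = 7

7


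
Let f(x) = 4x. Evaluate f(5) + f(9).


f(5) = 20
f(9) = 36
Sum = 56

56


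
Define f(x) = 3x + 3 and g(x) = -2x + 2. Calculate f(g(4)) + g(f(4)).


f(g(4)) = -15
g(f(4)) = -28
Sum = -43

-43


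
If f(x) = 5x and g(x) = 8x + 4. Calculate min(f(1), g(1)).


f(1) = 5
g(1) = 12
min = 5

5


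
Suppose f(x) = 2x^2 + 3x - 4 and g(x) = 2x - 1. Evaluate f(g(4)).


g(4) = 7
f(7) = 2*(7)^2 + 3*(7) - 4 = 115

115


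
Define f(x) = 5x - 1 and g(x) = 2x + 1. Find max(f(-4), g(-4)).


f(-4) = -21
g(-4) = -7
max = -7

-7


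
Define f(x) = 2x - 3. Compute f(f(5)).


f(5) = 7
f(7) = 11

11


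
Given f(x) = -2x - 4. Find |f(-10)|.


f(-10) = 16
|16| = 16

16


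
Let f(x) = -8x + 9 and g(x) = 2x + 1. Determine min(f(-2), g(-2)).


f(-2) = 25
g(-2) = -3
min = -3

-3


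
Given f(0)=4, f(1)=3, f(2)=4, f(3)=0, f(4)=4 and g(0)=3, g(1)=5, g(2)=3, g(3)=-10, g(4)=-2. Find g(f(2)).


f(2) = 4
g(4) = -2

-2


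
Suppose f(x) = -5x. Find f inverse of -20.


Solve -5x = -20
x = (-20) / (-5) = 4

4


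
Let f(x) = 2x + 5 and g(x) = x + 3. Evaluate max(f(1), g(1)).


f(1) = 7
g(1) = 4
max = 7

7


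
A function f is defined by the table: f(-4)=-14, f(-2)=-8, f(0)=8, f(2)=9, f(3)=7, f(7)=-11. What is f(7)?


Reading from the table at x = 7

-11


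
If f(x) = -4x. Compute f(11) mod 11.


0


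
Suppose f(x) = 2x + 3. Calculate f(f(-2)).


f(-2) = -1
f(-1) = 1

1


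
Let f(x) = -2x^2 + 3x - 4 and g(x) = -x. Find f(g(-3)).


g(-3) = 3
f(3) = (-2)*(3)^2 + 3*(3) - 4 = -13

-13


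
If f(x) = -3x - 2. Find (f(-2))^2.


16


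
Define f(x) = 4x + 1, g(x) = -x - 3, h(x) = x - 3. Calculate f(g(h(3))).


h(3) = 0
g(0) = -3
f(-3) = -11

-11


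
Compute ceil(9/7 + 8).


10


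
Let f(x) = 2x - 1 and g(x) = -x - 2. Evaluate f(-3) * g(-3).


f(-3) = -7
g(-3) = 1
Product = -7

-7


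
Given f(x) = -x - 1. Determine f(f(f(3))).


-4


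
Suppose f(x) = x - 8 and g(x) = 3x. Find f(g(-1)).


-11


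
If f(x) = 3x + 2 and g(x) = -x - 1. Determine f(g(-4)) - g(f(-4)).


f(g(-4)) = 11
g(f(-4)) = 9
Difference = 2

2


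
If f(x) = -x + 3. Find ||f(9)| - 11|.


f(9) = -6
|-6| = 6
|6 - 11| = 5

5


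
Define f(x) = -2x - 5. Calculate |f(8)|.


f(8) = -21
|-21| = 21

21


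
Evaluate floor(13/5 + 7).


13/5 = 2.6
2.6 + 7 = 9.6
floor(9.6) = 9

9


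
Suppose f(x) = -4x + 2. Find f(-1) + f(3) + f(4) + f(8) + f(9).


f(-1) = 6
f(3) = -10
f(4) = -14
f(8) = -30
f(9) = -34
Sum = -82

-82


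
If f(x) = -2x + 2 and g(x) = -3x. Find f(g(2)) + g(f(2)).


f(g(2)) = 14
g(f(2)) = 6
Sum = 20

20
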